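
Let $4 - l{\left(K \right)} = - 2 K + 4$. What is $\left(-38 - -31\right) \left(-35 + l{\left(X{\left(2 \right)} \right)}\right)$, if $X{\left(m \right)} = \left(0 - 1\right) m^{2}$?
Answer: $301$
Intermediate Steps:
$X{\left(m \right)} = - m^{2}$
$l{\left(K \right)} = 2 K$ ($l{\left(K \right)} = 4 - \left(- 2 K + 4\right) = 4 - \left(4 - 2 K\right) = 4 + \left(-4 + 2 K\right) = 2 K$)
$\left(-38 - -31\right) \left(-35 + l{\left(X{\left(2 \right)} \right)}\right) = \left(-38 - -31\right) \left(-35 + 2 \left(- 2^{2}\right)\right) = \left(-38 + 31\right) \left(-35 + 2 \left(\left(-1\right) 4\right)\right) = - 7 \left(-35 + 2 \left(-4\right)\right) = - 7 \left(-35 - 8\right) = \left(-7\right) \left(-43\right) = 301$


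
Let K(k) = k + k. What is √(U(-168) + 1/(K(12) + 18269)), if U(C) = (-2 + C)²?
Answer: √9670918254393/18293 ≈ 170.00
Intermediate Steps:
K(k) = 2*k
√(U(-168) + 1/(K(12) + 18269)) = √((-2 - 168)² + 1/(2*12 + 18269)) = √((-170)² + 1/(24 + 18269)) = √(28900 + 1/18293) = √(528667701/18293) = √9670918254393/18293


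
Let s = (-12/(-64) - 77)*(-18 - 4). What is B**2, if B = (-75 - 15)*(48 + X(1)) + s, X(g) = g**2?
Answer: 473541121/64 ≈ 7.3991e+6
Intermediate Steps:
s = 13519/8 (s = (-12*(-1/64) - 77)*(-22) = (3/16 - 77)*(-22) = -1229/16*(-22) = 13519/8 ≈ 1689.9)
B = -21761/8 (B = (-75 - 15)*(48 + 1**2) + 13519/8 = -90*(48 + 1) + 13519/8 = -90*49 + 13519/8 = -4410 + 13519/8 = -21761/8 ≈ -2720.1)
B**2 = (-21761/8)**2 = 473541121/64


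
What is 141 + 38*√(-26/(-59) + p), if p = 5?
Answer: 141 + 38*√18939/59 ≈ 229.64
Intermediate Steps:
141 + 38*√(-26/(-59) + p) = 141 + 38*√(-26/(-59) + 5) = 141 + 38*√(-26*(-1/59) + 5) = 141 + 38*√(26/59 + 5) = 141 + 38*√(321/59) = 141 + 38*(√18939/59) = 141 + 38*√18939/59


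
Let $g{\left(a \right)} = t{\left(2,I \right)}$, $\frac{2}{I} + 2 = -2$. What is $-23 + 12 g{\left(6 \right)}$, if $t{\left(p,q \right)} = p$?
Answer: $1$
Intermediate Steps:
$I = - \frac{1}{2}$ ($I = \frac{2}{-2 - 2} = \frac{2}{-4} = 2 \left(- \frac{1}{4}\right) = - \frac{1}{2} \approx -0.5$)
$g{\left(a \right)} = 2$
$-23 + 12 g{\left(6 \right)} = -23 + 12 \cdot 2 = -23 + 24 = 1$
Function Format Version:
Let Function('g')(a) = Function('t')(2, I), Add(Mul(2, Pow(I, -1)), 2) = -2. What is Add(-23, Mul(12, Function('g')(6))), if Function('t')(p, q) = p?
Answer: 1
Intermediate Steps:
I = Rational(-1, 2) (I = Mul(2, Pow(Add(-2, -2), -1)) = Mul(2, Pow(-4, -1)) = Mul(2, Rational(-1, 4)) = Rational(-1, 2) ≈ -0.50000)
Function('g')(a) = 2
Add(-23, Mul(12, Function('g')(6))) = Add(-23, Mul(12, 2)) = Add(-23, 24) = 1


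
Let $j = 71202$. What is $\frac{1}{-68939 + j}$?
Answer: $\frac{1}{2263} \approx 0.00044189$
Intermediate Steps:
$\frac{1}{-68939 + j} = \frac{1}{-68939 + 71202} = \frac{1}{2263}$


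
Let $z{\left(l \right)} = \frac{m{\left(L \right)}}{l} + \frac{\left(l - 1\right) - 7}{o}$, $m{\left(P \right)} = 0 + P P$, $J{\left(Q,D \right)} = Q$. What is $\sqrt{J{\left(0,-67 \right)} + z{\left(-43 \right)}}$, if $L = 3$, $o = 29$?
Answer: $\frac{i \sqrt{3060138}}{1247} \approx 1.4028 i$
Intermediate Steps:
$m{\left(P \right)} = P^{2}$ ($m{\left(P \right)} = 0 + P^{2} = P^{2}$)
$z{\left(l \right)} = - \frac{8}{29} + \frac{9}{l} + \frac{l}{29}$ ($z{\left(l \right)} = \frac{3^{2}}{l} + \frac{\left(l - 1\right) - 7}{29} = \frac{9}{l} + \left(\left(-1 + l\right) - 7\right) \frac{1}{29} = \frac{9}{l} + \left(-8 + l\right) \frac{1}{29} = \frac{9}{l} + \left(- \frac{8}{29} + \frac{l}{29}\right) = - \frac{8}{29} + \frac{9}{l} + \frac{l}{29}$)
$\sqrt{J{\left(0,-67 \right)} + z{\left(-43 \right)}} = \sqrt{0 + \frac{261 - 43 \left(-8 - 43\right)}{29 \left(-43\right)}} = \sqrt{0 + \frac{1}{29} \left(- \frac{1}{43}\right) \left(261 - -2193\right)} = \sqrt{0 + \frac{1}{29} \left(- \frac{1}{43}\right) \left(261 + 2193\right)} = \sqrt{0 + \frac{1}{29} \left(- \frac{1}{43}\right) 2454} = \sqrt{0 - \frac{2454}{1247}} = \sqrt{- \frac{2454}{1247}} = \frac{i \sqrt{3060138}}{1247}$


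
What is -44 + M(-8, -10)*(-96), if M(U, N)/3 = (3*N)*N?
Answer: -86444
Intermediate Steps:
M(U, N) = 9*N² (M(U, N) = 3*((3*N)*N) = 3*(3*N²) = 9*N²)
-44 + M(-8, -10)*(-96) = -44 + (9*(-10)²)*(-96) = -44 + (9*100)*(-96) = -44 + 900*(-96) = -44 - 86400 = -86444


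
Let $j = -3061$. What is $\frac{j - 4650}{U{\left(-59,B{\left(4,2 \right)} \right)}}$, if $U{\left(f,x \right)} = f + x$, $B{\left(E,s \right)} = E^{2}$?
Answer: $\frac{7711}{43} \approx 179.33$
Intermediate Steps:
$\frac{j - 4650}{U{\left(-59,B{\left(4,2 \right)} \right)}} = \frac{-3061 - 4650}{-59 + 4^{2}} = - \frac{7711}{-59 + 16} = - \frac{7711}{-43} = \left(-7711\right) \left(- \frac{1}{43}\right) = \frac{7711}{43}$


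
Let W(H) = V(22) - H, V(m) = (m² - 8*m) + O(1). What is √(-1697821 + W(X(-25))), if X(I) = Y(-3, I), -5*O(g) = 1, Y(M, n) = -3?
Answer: I*√42437755/5 ≈ 1302.9*I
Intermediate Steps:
O(g) = -⅕ (O(g) = -⅕*1 = -⅕)
X(I) = -3
V(m) = -⅕ + m² - 8*m (V(m) = (m² - 8*m) - ⅕ = -⅕ + m² - 8*m)
W(H) = 1539/5 - H (W(H) = (-⅕ + 22² - 8*22) - H = (-⅕ + 484 - 176) - H = 1539/5 - H)
√(-1697821 + W(X(-25))) = √(-1697821 + (1539/5 - 1*(-3))) = √(-1697821 + (1539/5 + 3)) = √(-1697821 + 1554/5) = √(-8487551/5) = I*√42437755/5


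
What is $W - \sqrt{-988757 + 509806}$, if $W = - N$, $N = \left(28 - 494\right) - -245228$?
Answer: $-244762 - i \sqrt{478951} \approx -2.4476 \cdot 10^{5} - 692.06 i$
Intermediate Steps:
$N = 244762$ ($N = -466 + 245228 = 244762$)
$W = -244762$ ($W = \left(-1\right) 244762 = -244762$)
$W - \sqrt{-988757 + 509806} = -244762 - \sqrt{-988757 + 509806} = -244762 - \sqrt{-478951} = -244762 - i \sqrt{478951}$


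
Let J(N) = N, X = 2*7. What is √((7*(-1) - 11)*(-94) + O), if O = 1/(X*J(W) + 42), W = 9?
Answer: √11938794/84 ≈ 41.134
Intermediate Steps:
X = 14
O = 1/168 (O = 1/(14*9 + 42) = 1/(126 + 42) = 1/168 ≈ 0.0059524)
√((7*(-1) - 11)*(-94) + O) = √((7*(-1) - 11)*(-94) + 1/168) = √((-7 - 11)*(-94) + 1/168) = √(-18*(-94) + 1/168) = √(1692 + 1/168) = √(284257/168) = √11938794/84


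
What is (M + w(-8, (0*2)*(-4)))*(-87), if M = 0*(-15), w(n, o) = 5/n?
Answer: 435/8 ≈ 54.375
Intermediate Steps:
M = 0
(M + w(-8, (0*2)*(-4)))*(-87) = (0 + 5/(-8))*(-87) = (0 + 5*(-⅛))*(-87) = (0 - 5/8)*(-87) = -5/8*(-87) = 435/8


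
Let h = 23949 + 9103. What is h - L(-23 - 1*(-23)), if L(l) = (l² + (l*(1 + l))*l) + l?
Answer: 33052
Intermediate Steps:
h = 33052
L(l) = l + l² + l²*(1 + l) (L(l) = (l² + l²*(1 + l)) + l = l + l² + l²*(1 + l))
h - L(-23 - 1*(-23)) = 33052 - (-23 - 1*(-23))*(1 + (-23 - 1*(-23))² + 2*(-23 - 1*(-23))) = 33052 - (-23 + 23)*(1 + (-23 + 23)² + 2*(-23 + 23)) = 33052 - 0*(1 + 0² + 2*0) = 33052 - 0*(1 + 0 + 0) = 33052 - 0 = 33052 - 1*0 = 33052 + 0 = 33052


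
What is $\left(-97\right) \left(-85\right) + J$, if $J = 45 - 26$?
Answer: $8264$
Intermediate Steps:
$J = 19$
$\left(-97\right) \left(-85\right) + J = \left(-97\right) \left(-85\right) + 19 = 8245 + 19 = 8264$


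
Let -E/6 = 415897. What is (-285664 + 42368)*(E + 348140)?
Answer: 522415389632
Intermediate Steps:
E = -2495382 (E = -6*415897 = -2495382)
(-285664 + 42368)*(E + 348140) = (-285664 + 42368)*(-2495382 + 348140) = -243296*(-2147242) = 522415389632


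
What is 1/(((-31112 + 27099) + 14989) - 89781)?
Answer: -1/78805 ≈ -1.2690e-5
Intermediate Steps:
1/(((-31112 + 27099) + 14989) - 89781) = 1/((-4013 + 14989) - 89781) = 1/(10976 - 89781) = 1/(-78805) = -1/78805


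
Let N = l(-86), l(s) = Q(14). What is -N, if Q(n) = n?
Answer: -14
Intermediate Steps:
l(s) = 14
N = 14
-N = -1*14 = -14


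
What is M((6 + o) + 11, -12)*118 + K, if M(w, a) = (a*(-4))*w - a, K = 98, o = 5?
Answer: 126122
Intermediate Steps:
M(w, a) = -a - 4*a*w (M(w, a) = (-4*a)*w - a = -4*a*w - a = -a - 4*a*w)
M((6 + o) + 11, -12)*118 + K = -1*(-12)*(1 + 4*((6 + 5) + 11))*118 + 98 = -1*(-12)*(1 + 4*(11 + 11))*118 + 98 = -1*(-12)*(1 + 4*22)*118 + 98 = -1*(-12)*(1 + 88)*118 + 98 = -1*(-12)*89*118 + 98 = 1068*118 + 98 = 126024 + 98 = 126122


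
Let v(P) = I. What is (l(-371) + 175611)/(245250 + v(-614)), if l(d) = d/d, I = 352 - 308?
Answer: 87806/122647 ≈ 0.71592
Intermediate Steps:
I = 44
l(d) = 1
v(P) = 44
(l(-371) + 175611)/(245250 + v(-614)) = (1 + 175611)/(245250 + 44) = 175612/245294 = 175612*(1/245294) = 87806/122647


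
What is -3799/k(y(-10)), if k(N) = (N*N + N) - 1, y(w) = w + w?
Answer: -3799/379 ≈ -10.024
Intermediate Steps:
y(w) = 2*w
k(N) = -1 + N + N² (k(N) = (N² + N) - 1 = (N + N²) - 1 = -1 + N + N²)
-3799/k(y(-10)) = -3799/(-1 + 2*(-10) + (2*(-10))²) = -3799/(-1 - 20 + (-20)²) = -3799/(-1 - 20 + 400) = -3799/379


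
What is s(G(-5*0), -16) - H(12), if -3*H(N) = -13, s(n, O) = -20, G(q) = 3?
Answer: -73/3 ≈ -24.333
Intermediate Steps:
H(N) = 13/3 (H(N) = -⅓*(-13) = 13/3)
s(G(-5*0), -16) - H(12) = -20 - 1*13/3 = -20 - 13/3 = -73/3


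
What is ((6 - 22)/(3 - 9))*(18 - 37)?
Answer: -152/3 ≈ -50.667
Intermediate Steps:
((6 - 22)/(3 - 9))*(18 - 37) = -16/(-6)*(-19) = -16*(-1/6)*(-19) = (8/3)*(-19) = -152/3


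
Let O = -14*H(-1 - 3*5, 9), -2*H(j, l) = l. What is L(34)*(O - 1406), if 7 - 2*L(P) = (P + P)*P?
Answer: 3095615/2 ≈ 1.5478e+6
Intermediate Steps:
H(j, l) = -l/2
L(P) = 7/2 - P² (L(P) = 7/2 - (P + P)*P/2 = 7/2 - 2*P*P/2 = 7/2 - P²)
O = 63 (O = -(-7)*9 = -14*(-9/2) = 63)
L(34)*(O - 1406) = (7/2 - 1*34²)*(63 - 1406) = (7/2 - 1*1156)*(-1343) = (7/2 - 1156)*(-1343) = -2305/2*(-1343) = 3095615/2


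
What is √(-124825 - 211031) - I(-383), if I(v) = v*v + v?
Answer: -146306 + 4*I*√20991 ≈ -1.4631e+5 + 579.53*I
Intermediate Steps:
I(v) = v + v² (I(v) = v² + v = v + v²)
√(-124825 - 211031) - I(-383) = √(-124825 - 211031) - (-383)*(1 - 383) = √(-335856) - (-383)*(-382) = 4*I*√20991 - 1*146306 = 4*I*√20991 - 146306 = -146306 + 4*I*√20991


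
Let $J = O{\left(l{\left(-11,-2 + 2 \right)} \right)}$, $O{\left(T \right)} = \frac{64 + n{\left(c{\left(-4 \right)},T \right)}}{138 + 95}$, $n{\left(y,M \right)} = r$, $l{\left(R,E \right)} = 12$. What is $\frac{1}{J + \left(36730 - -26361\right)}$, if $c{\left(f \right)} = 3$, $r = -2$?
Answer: $\frac{233}{14700265} \approx 1.585 \cdot 10^{-5}$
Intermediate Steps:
$n{\left(y,M \right)} = -2$
$O{\left(T \right)} = \frac{62}{233}$ ($O{\left(T \right)} = \frac{64 - 2}{138 + 95} = \frac{62}{233}$)
$J = \frac{62}{233} \approx 0.26609$
$\frac{1}{J + \left(36730 - -26361\right)} = \frac{1}{\frac{62}{233} + \left(36730 - -26361\right)} = \frac{1}{\frac{62}{233} + \left(36730 + 26361\right)} = \frac{1}{\frac{62}{233} + 63091} = \frac{1}{\frac{14700265}{233}} = \frac{233}{14700265}$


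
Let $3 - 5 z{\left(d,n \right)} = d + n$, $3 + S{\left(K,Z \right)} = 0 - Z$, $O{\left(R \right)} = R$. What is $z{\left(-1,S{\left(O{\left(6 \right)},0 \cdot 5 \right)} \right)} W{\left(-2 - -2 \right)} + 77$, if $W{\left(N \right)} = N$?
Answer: $77$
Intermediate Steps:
$S{\left(K,Z \right)} = -3 - Z$ ($S{\left(K,Z \right)} = -3 + \left(0 - Z\right) = -3 - Z$)
$z{\left(d,n \right)} = \frac{3}{5} - \frac{d}{5} - \frac{n}{5}$ ($z{\left(d,n \right)} = \frac{3}{5} - \frac{d + n}{5} = \frac{3}{5} - \left(\frac{d}{5} + \frac{n}{5}\right) = \frac{3}{5} - \frac{d}{5} - \frac{n}{5}$)
$z{\left(-1,S{\left(O{\left(6 \right)},0 \cdot 5 \right)} \right)} W{\left(-2 - -2 \right)} + 77 = \left(\frac{3}{5} - - \frac{1}{5} - \frac{-3 - 0 \cdot 5}{5}\right) \left(-2 - -2\right) + 77 = \left(\frac{3}{5} + \frac{1}{5} - \frac{-3 - 0}{5}\right) \left(-2 + 2\right) + 77 = \left(\frac{3}{5} + \frac{1}{5} - \frac{-3 + 0}{5}\right) 0 + 77 = \left(\frac{3}{5} + \frac{1}{5} - - \frac{3}{5}\right) 0 + 77 = \left(\frac{3}{5} + \frac{1}{5} + \frac{3}{5}\right) 0 + 77 = \frac{7}{5} \cdot 0 + 77 = 0 + 77 = 77$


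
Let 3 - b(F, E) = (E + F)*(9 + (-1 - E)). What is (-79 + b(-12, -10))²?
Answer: 102400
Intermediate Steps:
b(F, E) = 3 - (8 - E)*(E + F) (b(F, E) = 3 - (E + F)*(9 + (-1 - E)) = 3 - (E + F)*(8 - E) = 3 - (8 - E)*(E + F))
(-79 + b(-12, -10))² = (-79 + (3 + (-10)² - 8*(-10) - 8*(-12) - 10*(-12)))² = (-79 + (3 + 100 + 80 + 96 + 120))² = (-79 + 399)² = 320² = 102400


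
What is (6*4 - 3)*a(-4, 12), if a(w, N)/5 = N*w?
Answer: -5040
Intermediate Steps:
a(w, N) = 5*N*w (a(w, N) = 5*(N*w) = 5*N*w)
(6*4 - 3)*a(-4, 12) = (6*4 - 3)*(5*12*(-4)) = (24 - 3)*(-240) = 21*(-240) = -5040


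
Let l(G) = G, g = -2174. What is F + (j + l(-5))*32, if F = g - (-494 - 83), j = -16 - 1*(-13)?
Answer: -1853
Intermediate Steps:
j = -3 (j = -16 + 13 = -3)
F = -1597 (F = -2174 - (-494 - 83) = -2174 - 1*(-577) = -2174 + 577 = -1597)
F + (j + l(-5))*32 = -1597 + (-3 - 5)*32 = -1597 - 8*32 = -1597 - 256 = -1853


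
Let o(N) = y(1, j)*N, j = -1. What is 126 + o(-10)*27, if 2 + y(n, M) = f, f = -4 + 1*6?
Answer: 126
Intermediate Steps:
f = 2 (f = -4 + 6 = 2)
y(n, M) = 0 (y(n, M) = -2 + 2 = 0)
o(N) = 0 (o(N) = 0*N = 0)
126 + o(-10)*27 = 126 + 0*27 = 126 + 0 = 126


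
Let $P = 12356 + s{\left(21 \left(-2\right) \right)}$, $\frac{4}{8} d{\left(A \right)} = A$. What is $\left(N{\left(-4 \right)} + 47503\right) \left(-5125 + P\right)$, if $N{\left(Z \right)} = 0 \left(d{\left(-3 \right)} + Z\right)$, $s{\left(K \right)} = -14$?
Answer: $342829151$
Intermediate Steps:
$d{\left(A \right)} = 2 A$
$P = 12342$ ($P = 12356 - 14 = 12342$)
$N{\left(Z \right)} = 0$ ($N{\left(Z \right)} = 0 \left(2 \left(-3\right) + Z\right) = 0 \left(-6 + Z\right) = 0$)
$\left(N{\left(-4 \right)} + 47503\right) \left(-5125 + P\right) = \left(0 + 47503\right) \left(-5125 + 12342\right) = 47503 \cdot 7217 = 342829151$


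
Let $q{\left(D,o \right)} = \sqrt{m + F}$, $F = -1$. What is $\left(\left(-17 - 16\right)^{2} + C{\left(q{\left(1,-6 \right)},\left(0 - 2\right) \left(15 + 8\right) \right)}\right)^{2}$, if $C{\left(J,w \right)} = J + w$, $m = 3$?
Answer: $\left(1043 + \sqrt{2}\right)^{2} \approx 1.0908 \cdot 10^{6}$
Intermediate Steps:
$q{\left(D,o \right)} = \sqrt{2}$ ($q{\left(D,o \right)} = \sqrt{3 - 1} = \sqrt{2}$)
$\left(\left(-17 - 16\right)^{2} + C{\left(q{\left(1,-6 \right)},\left(0 - 2\right) \left(15 + 8\right) \right)}\right)^{2} = \left(\left(-17 - 16\right)^{2} + \left(\sqrt{2} + \left(0 - 2\right) \left(15 + 8\right)\right)\right)^{2} = \left(\left(-33\right)^{2} + \left(\sqrt{2} - 46\right)\right)^{2} = \left(1089 - \left(46 - \sqrt{2}\right)\right)^{2} = \left(1043 + \sqrt{2}\right)^{2}$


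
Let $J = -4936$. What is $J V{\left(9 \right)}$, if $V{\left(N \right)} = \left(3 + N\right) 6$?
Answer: $-355392$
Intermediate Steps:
$V{\left(N \right)} = 18 + 6 N$
$J V{\left(9 \right)} = - 4936 \left(18 + 6 \cdot 9\right) = - 4936 \left(18 + 54\right) = \left(-4936\right) 72 = -355392$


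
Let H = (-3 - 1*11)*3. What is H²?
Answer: 1764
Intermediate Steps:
H = -42 (H = (-3 - 11)*3 = -14*3 = -42)
H² = (-42)² = 1764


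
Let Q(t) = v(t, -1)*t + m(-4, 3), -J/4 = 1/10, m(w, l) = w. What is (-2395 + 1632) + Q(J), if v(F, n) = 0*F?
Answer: -767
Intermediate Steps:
v(F, n) = 0
J = -2/5 (J = -4/10 = -4*1/10 = -2/5 ≈ -0.40000)
Q(t) = -4 (Q(t) = 0*t - 4 = 0 - 4 = -4)
(-2395 + 1632) + Q(J) = (-2395 + 1632) - 4 = -763 - 4 = -767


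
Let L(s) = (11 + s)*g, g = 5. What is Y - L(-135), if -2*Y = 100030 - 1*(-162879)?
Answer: -261669/2 ≈ -1.3083e+5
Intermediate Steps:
L(s) = 55 + 5*s (L(s) = (11 + s)*5 = 55 + 5*s)
Y = -262909/2 (Y = -(100030 - 1*(-162879))/2 = -(100030 + 162879)/2 = -½*262909 = -262909/2 ≈ -1.3145e+5)
Y - L(-135) = -262909/2 - (55 + 5*(-135)) = -262909/2 - (55 - 675) = -262909/2 - 1*(-620) = -262909/2 + 620 = -261669/2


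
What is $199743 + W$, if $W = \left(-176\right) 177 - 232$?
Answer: $168359$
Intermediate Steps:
$W = -31384$ ($W = -31152 - 232 = -31384$)
$199743 + W = 199743 - 31384 = 168359$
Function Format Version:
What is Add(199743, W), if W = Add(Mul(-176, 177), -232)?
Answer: 168359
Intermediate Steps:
W = -31384 (W = Add(-31152, -232) = -31384)
Add(199743, W) = Add(199743, -31384) = 168359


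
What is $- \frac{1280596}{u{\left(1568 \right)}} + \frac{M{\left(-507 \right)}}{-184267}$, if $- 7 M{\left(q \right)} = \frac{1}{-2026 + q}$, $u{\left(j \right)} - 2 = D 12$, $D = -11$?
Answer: $\frac{2092006070256681}{212370481505} \approx 9850.7$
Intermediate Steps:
$u{\left(j \right)} = -130$ ($u{\left(j \right)} = 2 - 132 = -130$)
$M{\left(q \right)} = - \frac{1}{7 \left(-2026 + q\right)}$
$- \frac{1280596}{u{\left(1568 \right)}} + \frac{M{\left(-507 \right)}}{-184267} = - \frac{1280596}{-130} + \frac{\left(-1\right) \frac{1}{-14182 + 7 \left(-507\right)}}{-184267} = \left(-1280596\right) \left(- \frac{1}{130}\right) + - \frac{1}{-14182 - 3549} \left(- \frac{1}{184267}\right) = \frac{640298}{65} + - \frac{1}{-17731} \left(- \frac{1}{184267}\right) = \frac{640298}{65} + \left(-1\right) \left(- \frac{1}{17731}\right) \left(- \frac{1}{184267}\right) = \frac{640298}{65} + \frac{1}{17731} \left(- \frac{1}{184267}\right) = \frac{640298}{65} - \frac{1}{3267238177} = \frac{2092006070256681}{212370481505}$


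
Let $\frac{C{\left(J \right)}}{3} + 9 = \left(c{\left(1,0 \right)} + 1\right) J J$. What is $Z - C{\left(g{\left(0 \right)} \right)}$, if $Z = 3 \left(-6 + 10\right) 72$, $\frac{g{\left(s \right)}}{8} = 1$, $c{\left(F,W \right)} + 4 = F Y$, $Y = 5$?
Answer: $507$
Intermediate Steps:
$c{\left(F,W \right)} = -4 + 5 F$ ($c{\left(F,W \right)} = -4 + F 5 = -4 + 5 F$)
$g{\left(s \right)} = 8$ ($g{\left(s \right)} = 8 \cdot 1 = 8$)
$C{\left(J \right)} = -27 + 6 J^{2}$ ($C{\left(J \right)} = -27 + 3 \left(\left(-4 + 5 \cdot 1\right) + 1\right) J J = -27 + 3 \left(\left(-4 + 5\right) + 1\right) J J = -27 + 3 \left(1 + 1\right) J J = -27 + 3 \cdot 2 J J = -27 + 3 \cdot 2 J^{2} = -27 + 6 J^{2}$)
$Z = 864$ ($Z = 3 \cdot 4 \cdot 72 = 12 \cdot 72 = 864$)
$Z - C{\left(g{\left(0 \right)} \right)} = 864 - \left(-27 + 6 \cdot 8^{2}\right) = 864 - \left(-27 + 6 \cdot 64\right) = 864 - \left(-27 + 384\right) = 864 - 357 = 507$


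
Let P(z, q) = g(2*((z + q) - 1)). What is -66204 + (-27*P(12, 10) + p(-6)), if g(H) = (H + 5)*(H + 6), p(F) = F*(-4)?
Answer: -127092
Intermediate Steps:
p(F) = -4*F
g(H) = (5 + H)*(6 + H)
P(z, q) = 8 + (-2 + 2*q + 2*z)**2 + 22*q + 22*z (P(z, q) = 30 + (2*((z + q) - 1))**2 + 11*(2*((z + q) - 1)) = 30 + (2*((q + z) - 1))**2 + 11*(2*((q + z) - 1)) = 30 + (2*(-1 + q + z))**2 + 11*(2*(-1 + q + z)) = 30 + (-2 + 2*q + 2*z)**2 + 11*(-2 + 2*q + 2*z) = 30 + (-2 + 2*q + 2*z)**2 + (-22 + 22*q + 22*z) = 8 + (-2 + 2*q + 2*z)**2 + 22*q + 22*z)
-66204 + (-27*P(12, 10) + p(-6)) = -66204 + (-27*(8 + 4*(-1 + 10 + 12)**2 + 22*10 + 22*12) - 4*(-6)) = -66204 + (-27*(8 + 4*21**2 + 220 + 264) + 24) = -66204 + (-27*(8 + 4*441 + 220 + 264) + 24) = -66204 + (-27*(8 + 1764 + 220 + 264) + 24) = -66204 + (-27*2256 + 24) = -66204 + (-60912 + 24) = -66204 - 60888 = -127092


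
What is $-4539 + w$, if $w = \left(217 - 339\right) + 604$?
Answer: $-4057$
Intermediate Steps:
$w = 482$ ($w = -122 + 604 = 482$)
$-4539 + w = -4539 + 482 = -4057$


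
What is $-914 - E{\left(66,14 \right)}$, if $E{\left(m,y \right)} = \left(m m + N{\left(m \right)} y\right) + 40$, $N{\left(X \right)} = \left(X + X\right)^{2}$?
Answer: $-249246$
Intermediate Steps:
$N{\left(X \right)} = 4 X^{2}$ ($N{\left(X \right)} = \left(2 X\right)^{2} = 4 X^{2}$)
$E{\left(m,y \right)} = 40 + m^{2} + 4 y m^{2}$ ($E{\left(m,y \right)} = \left(m m + 4 m^{2} y\right) + 40 = \left(m^{2} + 4 y m^{2}\right) + 40 = 40 + m^{2} + 4 y m^{2}$)
$-914 - E{\left(66,14 \right)} = -914 - \left(40 + 66^{2} + 4 \cdot 14 \cdot 66^{2}\right) = -914 - \left(40 + 4356 + 4 \cdot 14 \cdot 4356\right) = -914 - \left(40 + 4356 + 243936\right) = -914 - 248332 = -249246$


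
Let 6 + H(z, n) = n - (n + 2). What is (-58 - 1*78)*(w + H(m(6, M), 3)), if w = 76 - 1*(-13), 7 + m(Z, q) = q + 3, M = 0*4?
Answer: -11016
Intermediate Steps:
M = 0
m(Z, q) = -4 + q (m(Z, q) = -7 + (q + 3) = -7 + (3 + q) = -4 + q)
w = 89 (w = 76 + 13 = 89)
H(z, n) = -8 (H(z, n) = -6 + (n - (n + 2)) = -6 + (n - (2 + n)) = -6 + (n + (-2 - n)) = -6 - 2 = -8)
(-58 - 1*78)*(w + H(m(6, M), 3)) = (-58 - 1*78)*(89 - 8) = (-58 - 78)*81 = -136*81 = -11016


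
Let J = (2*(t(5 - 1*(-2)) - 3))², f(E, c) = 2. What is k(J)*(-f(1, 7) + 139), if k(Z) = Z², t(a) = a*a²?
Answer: 29292485120000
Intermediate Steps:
t(a) = a³
J = 462400 (J = (2*((5 - 1*(-2))³ - 3))² = (2*((5 + 2)³ - 3))² = (2*(7³ - 3))² = (2*(343 - 3))² = (2*340)² = 680² = 462400)
k(J)*(-f(1, 7) + 139) = 462400²*(-1*2 + 139) = 213813760000*(-2 + 139) = 213813760000*137 = 29292485120000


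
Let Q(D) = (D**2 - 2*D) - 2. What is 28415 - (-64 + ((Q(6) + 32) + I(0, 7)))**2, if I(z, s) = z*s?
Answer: 28315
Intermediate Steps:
Q(D) = -2 + D**2 - 2*D
I(z, s) = s*z
28415 - (-64 + ((Q(6) + 32) + I(0, 7)))**2 = 28415 - (-64 + (((-2 + 6**2 - 2*6) + 32) + 7*0))**2 = 28415 - (-64 + (((-2 + 36 - 12) + 32) + 0))**2 = 28415 - (-64 + ((22 + 32) + 0))**2 = 28415 - (-64 + (54 + 0))**2 = 28415 - (-64 + 54)**2 = 28415 - 1*(-10)**2 = 28415 - 1*100 = 28415 - 100 = 28315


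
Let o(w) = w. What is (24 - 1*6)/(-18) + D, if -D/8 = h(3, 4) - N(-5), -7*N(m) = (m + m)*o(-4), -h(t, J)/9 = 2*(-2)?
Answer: -2343/7 ≈ -334.71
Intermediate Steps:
h(t, J) = 36 (h(t, J) = -18*(-2) = -9*(-4) = 36)
N(m) = 8*m/7 (N(m) = -(m + m)*(-4)/7 = -2*m*(-4)/7 = -(-8)*m/7 = 8*m/7)
D = -2336/7 (D = -8*(36 - 8*(-5)/7) = -8*(36 - 1*(-40/7)) = -8*(36 + 40/7) = -8*292/7 = -2336/7 ≈ -333.71)
(24 - 1*6)/(-18) + D = (24 - 1*6)/(-18) - 2336/7 = -(24 - 6)/18 - 2336/7 = -1/18*18 - 2336/7 = -1 - 2336/7 = -2343/7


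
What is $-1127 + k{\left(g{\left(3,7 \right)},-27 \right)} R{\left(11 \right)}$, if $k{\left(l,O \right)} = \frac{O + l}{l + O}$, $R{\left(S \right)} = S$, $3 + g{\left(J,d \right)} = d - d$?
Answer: $-1116$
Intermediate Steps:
$g{\left(J,d \right)} = -3$ ($g{\left(J,d \right)} = -3 + \left(d - d\right) = -3 + 0 = -3$)
$k{\left(l,O \right)} = 1$ ($k{\left(l,O \right)} = \frac{O + l}{O + l} = 1$)
$-1127 + k{\left(g{\left(3,7 \right)},-27 \right)} R{\left(11 \right)} = -1127 + 1 \cdot 11 = -1127 + 11 = -1116$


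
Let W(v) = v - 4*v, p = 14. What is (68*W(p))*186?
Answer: -531216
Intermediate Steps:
W(v) = -3*v
(68*W(p))*186 = (68*(-3*14))*186 = (68*(-42))*186 = -2856*186 = -531216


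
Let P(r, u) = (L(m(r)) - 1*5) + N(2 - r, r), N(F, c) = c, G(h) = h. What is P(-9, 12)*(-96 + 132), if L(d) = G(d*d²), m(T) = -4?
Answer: -2808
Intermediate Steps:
L(d) = d³ (L(d) = d*d² = d³)
P(r, u) = -69 + r (P(r, u) = ((-4)³ - 1*5) + r = (-64 - 5) + r = -69 + r)
P(-9, 12)*(-96 + 132) = (-69 - 9)*(-96 + 132) = -78*36 = -2808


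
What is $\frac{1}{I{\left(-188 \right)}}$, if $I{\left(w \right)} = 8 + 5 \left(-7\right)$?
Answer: $- \frac{1}{27} \approx -0.037037$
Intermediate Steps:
$I{\left(w \right)} = -27$ ($I{\left(w \right)} = 8 - 35 = -27$)
$\frac{1}{I{\left(-188 \right)}} = \frac{1}{-27} = - \frac{1}{27}$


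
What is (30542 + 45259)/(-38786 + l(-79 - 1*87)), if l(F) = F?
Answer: -25267/12984 ≈ -1.9460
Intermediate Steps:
(30542 + 45259)/(-38786 + l(-79 - 1*87)) = (30542 + 45259)/(-38786 + (-79 - 1*87)) = 75801/(-38786 + (-79 - 87)) = 75801/(-38786 - 166) = 75801/(-38952) = 75801*(-1/38952) = -25267/12984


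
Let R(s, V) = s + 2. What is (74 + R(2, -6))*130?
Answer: 10140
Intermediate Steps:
R(s, V) = 2 + s
(74 + R(2, -6))*130 = (74 + (2 + 2))*130 = (74 + 4)*130 = 78*130 = 10140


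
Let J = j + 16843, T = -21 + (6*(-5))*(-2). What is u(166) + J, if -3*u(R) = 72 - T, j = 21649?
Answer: 38481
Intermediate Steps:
T = 39 (T = -21 - 30*(-2) = -21 + 60 = 39)
J = 38492 (J = 21649 + 16843 = 38492)
u(R) = -11 (u(R) = -(72 - 1*39)/3 = -(72 - 39)/3 = -⅓*33 = -11)
u(166) + J = -11 + 38492 = 38481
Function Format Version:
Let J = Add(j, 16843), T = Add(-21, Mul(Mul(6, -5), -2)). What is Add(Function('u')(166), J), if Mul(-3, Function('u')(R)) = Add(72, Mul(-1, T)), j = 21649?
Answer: 38481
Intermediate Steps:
T = 39 (T = Add(-21, Mul(-30, -2)) = Add(-21, 60) = 39)
J = 38492 (J = Add(21649, 16843) = 38492)
Function('u')(R) = -11 (Function('u')(R) = Mul(Rational(-1, 3), Add(72, Mul(-1, 39))) = Mul(Rational(-1, 3), Add(72, -39)) = Mul(Rational(-1, 3), 33) = -11)
Add(Function('u')(166), J) = Add(-11, 38492) = 38481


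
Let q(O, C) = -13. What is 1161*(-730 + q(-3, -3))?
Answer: -862623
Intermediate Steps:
1161*(-730 + q(-3, -3)) = 1161*(-730 - 13) = 1161*(-743) = -862623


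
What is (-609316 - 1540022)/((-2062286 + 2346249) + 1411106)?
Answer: -716446/565023 ≈ -1.2680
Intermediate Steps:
(-609316 - 1540022)/((-2062286 + 2346249) + 1411106) = -2149338/(283963 + 1411106) = -2149338/1695069 = -2149338*1/1695069 = -716446/565023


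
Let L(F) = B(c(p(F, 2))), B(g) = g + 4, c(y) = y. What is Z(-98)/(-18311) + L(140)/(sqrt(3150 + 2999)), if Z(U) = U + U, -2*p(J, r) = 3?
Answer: 196/18311 + 5*sqrt(6149)/12298 ≈ 0.042585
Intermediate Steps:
p(J, r) = -3/2 (p(J, r) = -1/2*3 = -3/2)
B(g) = 4 + g
L(F) = 5/2 (L(F) = 4 - 3/2 = 5/2)
Z(U) = 2*U
Z(-98)/(-18311) + L(140)/(sqrt(3150 + 2999)) = (2*(-98))/(-18311) + 5/(2*(sqrt(3150 + 2999))) = -196*(-1/18311) + 5/(2*(sqrt(6149))) = 196/18311 + 5*(sqrt(6149)/6149)/2 = 196/18311 + 5*sqrt(6149)/12298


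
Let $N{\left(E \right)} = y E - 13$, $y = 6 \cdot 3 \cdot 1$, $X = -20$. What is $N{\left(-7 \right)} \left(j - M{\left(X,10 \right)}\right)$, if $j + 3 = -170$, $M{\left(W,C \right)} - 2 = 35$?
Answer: $29190$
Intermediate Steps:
$M{\left(W,C \right)} = 37$ ($M{\left(W,C \right)} = 2 + 35 = 37$)
$y = 18$ ($y = 18 \cdot 1 = 18$)
$j = -173$ ($j = -3 - 170 = -173$)
$N{\left(E \right)} = -13 + 18 E$ ($N{\left(E \right)} = 18 E - 13 = -13 + 18 E$)
$N{\left(-7 \right)} \left(j - M{\left(X,10 \right)}\right) = \left(-13 + 18 \left(-7\right)\right) \left(-173 - 37\right) = \left(-13 - 126\right) \left(-173 - 37\right) = \left(-139\right) \left(-210\right) = 29190$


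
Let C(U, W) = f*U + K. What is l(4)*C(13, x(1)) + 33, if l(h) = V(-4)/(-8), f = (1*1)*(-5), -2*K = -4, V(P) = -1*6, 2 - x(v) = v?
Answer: -57/4 ≈ -14.250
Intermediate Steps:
x(v) = 2 - v
V(P) = -6
K = 2 (K = -½*(-4) = 2)
f = -5 (f = 1*(-5) = -5)
l(h) = ¾ (l(h) = -6/(-8) = -6*(-⅛) = ¾)
C(U, W) = 2 - 5*U (C(U, W) = -5*U + 2 = 2 - 5*U)
l(4)*C(13, x(1)) + 33 = 3*(2 - 5*13)/4 + 33 = 3*(2 - 65)/4 + 33 = (¾)*(-63) + 33 = -189/4 + 33 = -57/4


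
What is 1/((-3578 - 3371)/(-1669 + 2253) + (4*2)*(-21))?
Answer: -584/105061 ≈ -0.0055587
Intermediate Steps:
1/((-3578 - 3371)/(-1669 + 2253) + (4*2)*(-21)) = 1/(-6949/584 + 8*(-21)) = 1/(-6949*1/584 - 168) = 1/(-6949/584 - 168) = 1/(-105061/584) = -584/105061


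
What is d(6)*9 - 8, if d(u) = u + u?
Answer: 100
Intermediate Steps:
d(u) = 2*u
d(6)*9 - 8 = (2*6)*9 - 8 = 12*9 - 8 = 108 - 8 = 100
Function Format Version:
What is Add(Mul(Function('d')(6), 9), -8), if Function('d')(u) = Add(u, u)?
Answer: 100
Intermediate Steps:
Function('d')(u) = Mul(2, u)
Add(Mul(Function('d')(6), 9), -8) = Add(Mul(Mul(2, 6), 9), -8) = Add(Mul(12, 9), -8) = Add(108, -8) = 100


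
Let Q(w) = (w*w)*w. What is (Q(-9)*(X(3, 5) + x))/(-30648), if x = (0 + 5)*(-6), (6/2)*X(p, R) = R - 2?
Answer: -7047/10216 ≈ -0.68980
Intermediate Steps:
X(p, R) = -2/3 + R/3 (X(p, R) = (R - 2)/3 = (-2 + R)/3 = -2/3 + R/3)
Q(w) = w**3 (Q(w) = w**2*w = w**3)
x = -30 (x = 5*(-6) = -30)
(Q(-9)*(X(3, 5) + x))/(-30648) = ((-9)**3*((-2/3 + (1/3)*5) - 30))/(-30648) = -729*((-2/3 + 5/3) - 30)*(-1/30648) = -729*(1 - 30)*(-1/30648) = -729*(-29)*(-1/30648) = 21141*(-1/30648) = -7047/10216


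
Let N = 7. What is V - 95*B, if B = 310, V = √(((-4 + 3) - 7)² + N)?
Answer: -29450 + √71 ≈ -29442.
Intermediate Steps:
V = √71 (V = √(((-4 + 3) - 7)² + 7) = √((-1 - 7)² + 7) = √((-8)² + 7) = √(64 + 7) = √71 ≈ 8.4261)
V - 95*B = √71 - 95*310 = √71 - 29450 = -29450 + √71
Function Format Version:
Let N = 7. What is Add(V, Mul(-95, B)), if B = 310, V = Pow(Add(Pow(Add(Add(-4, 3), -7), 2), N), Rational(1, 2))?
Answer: Add(-29450, Pow(71, Rational(1, 2))) ≈ -29442.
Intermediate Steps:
V = Pow(71, Rational(1, 2)) (V = Pow(Add(Pow(Add(Add(-4, 3), -7), 2), 7), Rational(1, 2)) = Pow(Add(Pow(Add(-1, -7), 2), 7), Rational(1, 2)) = Pow(Add(Pow(-8, 2), 7), Rational(1, 2)) = Pow(Add(64, 7), Rational(1, 2)) = Pow(71, Rational(1, 2)) ≈ 8.4261)
Add(V, Mul(-95, B)) = Add(Pow(71, Rational(1, 2)), Mul(-95, 310)) = Add(Pow(71, Rational(1, 2)), -29450) = Add(-29450, Pow(71, Rational(1, 2)))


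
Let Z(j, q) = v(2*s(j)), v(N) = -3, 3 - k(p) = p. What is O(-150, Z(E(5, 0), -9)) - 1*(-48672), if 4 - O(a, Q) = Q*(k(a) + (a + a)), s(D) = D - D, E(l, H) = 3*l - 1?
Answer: 48235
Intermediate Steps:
E(l, H) = -1 + 3*l
k(p) = 3 - p
s(D) = 0
Z(j, q) = -3
O(a, Q) = 4 - Q*(3 + a) (O(a, Q) = 4 - Q*((3 - a) + (a + a)) = 4 - Q*((3 - a) + 2*a) = 4 - Q*(3 + a))
O(-150, Z(E(5, 0), -9)) - 1*(-48672) = (4 - 3*(-3) - 1*(-3)*(-150)) - 1*(-48672) = (4 + 9 - 450) + 48672 = -437 + 48672 = 48235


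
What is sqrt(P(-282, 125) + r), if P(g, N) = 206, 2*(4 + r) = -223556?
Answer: 2*I*sqrt(27894) ≈ 334.03*I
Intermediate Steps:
r = -111782 (r = -4 + (1/2)*(-223556) = -4 - 111778 = -111782)
sqrt(P(-282, 125) + r) = sqrt(206 - 111782) = sqrt(-111576) = 2*I*sqrt(27894)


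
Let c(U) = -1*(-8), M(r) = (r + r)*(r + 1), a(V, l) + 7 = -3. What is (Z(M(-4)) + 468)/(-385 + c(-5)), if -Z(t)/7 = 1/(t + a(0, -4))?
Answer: -935/754 ≈ -1.2401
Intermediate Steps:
a(V, l) = -10 (a(V, l) = -7 - 3 = -10)
M(r) = 2*r*(1 + r) (M(r) = (2*r)*(1 + r) = 2*r*(1 + r))
c(U) = 8
Z(t) = -7/(-10 + t) (Z(t) = -7/(t - 10) = -7/(-10 + t))
(Z(M(-4)) + 468)/(-385 + c(-5)) = (-7/(-10 + 2*(-4)*(1 - 4)) + 468)/(-385 + 8) = (-7/(-10 + 2*(-4)*(-3)) + 468)/(-377) = (-7/(-10 + 24) + 468)*(-1/377) = (-7/14 + 468)*(-1/377) = (-7*1/14 + 468)*(-1/377) = (-½ + 468)*(-1/377) = (935/2)*(-1/377) = -935/754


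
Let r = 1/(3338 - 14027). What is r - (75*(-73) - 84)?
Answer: 59420150/10689 ≈ 5559.0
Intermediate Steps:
r = -1/10689 (r = 1/(-10689) = -1/10689 ≈ -9.3554e-5)
r - (75*(-73) - 84) = -1/10689 - (75*(-73) - 84) = -1/10689 - (-5475 - 84) = -1/10689 - 1*(-5559) = -1/10689 + 5559 = 59420150/10689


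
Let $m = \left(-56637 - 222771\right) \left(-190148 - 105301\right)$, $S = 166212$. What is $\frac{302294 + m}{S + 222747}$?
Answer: $\frac{82551116486}{388959} \approx 2.1224 \cdot 10^{5}$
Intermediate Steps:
$m = 82550814192$ ($m = \left(-279408\right) \left(-295449\right) = 82550814192$)
$\frac{302294 + m}{S + 222747} = \frac{302294 + 82550814192}{166212 + 222747} = \frac{82551116486}{388959}$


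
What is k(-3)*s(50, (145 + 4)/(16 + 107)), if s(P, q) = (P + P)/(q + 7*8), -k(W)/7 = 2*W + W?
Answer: 774900/7037 ≈ 110.12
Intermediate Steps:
k(W) = -21*W (k(W) = -7*(2*W + W) = -21*W)
s(P, q) = 2*P/(56 + q) (s(P, q) = (2*P)/(q + 56) = (2*P)/(56 + q) = 2*P/(56 + q))
k(-3)*s(50, (145 + 4)/(16 + 107)) = (-21*(-3))*(2*50/(56 + (145 + 4)/(16 + 107))) = 63*(2*50/(56 + 149/123)) = 63*(2*50/(7037/123)) = 63*(2*50*(123/7037)) = 63*(12300/7037) = 774900/7037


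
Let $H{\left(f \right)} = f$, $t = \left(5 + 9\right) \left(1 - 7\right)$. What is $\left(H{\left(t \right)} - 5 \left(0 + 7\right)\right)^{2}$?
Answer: $14161$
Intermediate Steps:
$t = -84$ ($t = 14 \left(-6\right) = -84$)
$\left(H{\left(t \right)} - 5 \left(0 + 7\right)\right)^{2} = \left(-84 - 5 \left(0 + 7\right)\right)^{2} = \left(-84 - 35\right)^{2} = \left(-119\right)^{2} = 14161$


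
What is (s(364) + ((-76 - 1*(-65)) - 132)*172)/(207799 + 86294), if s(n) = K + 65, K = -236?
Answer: -24767/294093 ≈ -0.084215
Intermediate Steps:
s(n) = -171 (s(n) = -236 + 65 = -171)
(s(364) + ((-76 - 1*(-65)) - 132)*172)/(207799 + 86294) = (-171 + ((-76 - 1*(-65)) - 132)*172)/(207799 + 86294) = (-171 + ((-76 + 65) - 132)*172)/294093 = (-171 + (-11 - 132)*172)*(1/294093) = (-171 - 143*172)*(1/294093) = (-171 - 24596)*(1/294093) = -24767*1/294093 = -24767/294093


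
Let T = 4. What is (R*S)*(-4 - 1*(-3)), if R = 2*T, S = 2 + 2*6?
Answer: -112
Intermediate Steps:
S = 14 (S = 2 + 12 = 14)
R = 8 (R = 2*4 = 8)
(R*S)*(-4 - 1*(-3)) = (8*14)*(-4 - 1*(-3)) = 112*(-4 + 3) = 112*(-1) = -112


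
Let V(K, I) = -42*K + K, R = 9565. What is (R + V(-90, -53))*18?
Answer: 238590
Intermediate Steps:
V(K, I) = -41*K
(R + V(-90, -53))*18 = (9565 - 41*(-90))*18 = (9565 + 3690)*18 = 13255*18 = 238590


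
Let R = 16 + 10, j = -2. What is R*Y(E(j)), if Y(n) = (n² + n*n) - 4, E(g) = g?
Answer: 104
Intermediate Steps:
Y(n) = -4 + 2*n² (Y(n) = (n² + n²) - 4 = 2*n² - 4 = -4 + 2*n²)
R = 26
R*Y(E(j)) = 26*(-4 + 2*(-2)²) = 26*(-4 + 2*4) = 26*(-4 + 8) = 26*4 = 104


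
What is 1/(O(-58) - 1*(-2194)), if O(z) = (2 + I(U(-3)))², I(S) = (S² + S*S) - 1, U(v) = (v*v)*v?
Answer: 1/2130875 ≈ 4.6929e-7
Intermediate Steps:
U(v) = v³ (U(v) = v²*v = v³)
I(S) = -1 + 2*S² (I(S) = (S² + S²) - 1 = 2*S² - 1 = -1 + 2*S²)
O(z) = 2128681 (O(z) = (2 + (-1 + 2*((-3)³)²))² = (2 + (-1 + 2*(-27)²))² = (2 + (-1 + 2*729))² = (2 + (-1 + 1458))² = (2 + 1457)² = 1459² = 2128681)
1/(O(-58) - 1*(-2194)) = 1/(2128681 - 1*(-2194)) = 1/(2128681 + 2194) = 1/2130875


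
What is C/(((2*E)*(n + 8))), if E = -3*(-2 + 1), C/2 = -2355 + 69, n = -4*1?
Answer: -381/2 ≈ -190.50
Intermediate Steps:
n = -4
C = -4572 (C = 2*(-2355 + 69) = 2*(-2286) = -4572)
E = 3 (E = -3*(-1) = 3)
C/(((2*E)*(n + 8))) = -4572*1/(6*(-4 + 8)) = -4572/(6*4) = -4572/24 = -4572*1/24 = -381/2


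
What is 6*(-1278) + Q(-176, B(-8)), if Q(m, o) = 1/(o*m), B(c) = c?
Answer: -10796543/1408 ≈ -7668.0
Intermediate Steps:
Q(m, o) = 1/(m*o)
6*(-1278) + Q(-176, B(-8)) = 6*(-1278) + 1/(-176*(-8)) = -7668 - 1/176*(-⅛) = -7668 + 1/1408 = -10796543/1408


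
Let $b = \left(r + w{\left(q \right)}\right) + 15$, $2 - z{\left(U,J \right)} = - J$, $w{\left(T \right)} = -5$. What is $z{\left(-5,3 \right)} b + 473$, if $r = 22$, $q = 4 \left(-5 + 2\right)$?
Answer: $633$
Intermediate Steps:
$q = -12$ ($q = 4 \left(-3\right) = -12$)
$z{\left(U,J \right)} = 2 + J$ ($z{\left(U,J \right)} = 2 - - J = 2 + J$)
$b = 32$ ($b = \left(22 - 5\right) + 15 = 17 + 15 = 32$)
$z{\left(-5,3 \right)} b + 473 = \left(2 + 3\right) 32 + 473 = 5 \cdot 32 + 473 = 160 + 473 = 633$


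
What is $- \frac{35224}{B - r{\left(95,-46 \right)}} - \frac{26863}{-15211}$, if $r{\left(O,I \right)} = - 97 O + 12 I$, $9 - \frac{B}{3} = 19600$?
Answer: $\frac{926120221}{372715133} \approx 2.4848$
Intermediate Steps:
$B = -58773$ ($B = 27 - 58800 = -58773$)
$- \frac{35224}{B - r{\left(95,-46 \right)}} - \frac{26863}{-15211} = - \frac{35224}{-58773 - \left(\left(-97\right) 95 + 12 \left(-46\right)\right)} - \frac{26863}{-15211} = - \frac{35224}{-58773 - \left(-9215 - 552\right)} - - \frac{26863}{15211} = - \frac{35224}{-58773 - -9767} + \frac{26863}{15211} = - \frac{35224}{-58773 + 9767} + \frac{26863}{15211} = - \frac{35224}{-49006} + \frac{26863}{15211} = \left(-35224\right) \left(- \frac{1}{49006}\right) + \frac{26863}{15211} = \frac{17612}{24503} + \frac{26863}{15211} = \frac{926120221}{372715133}$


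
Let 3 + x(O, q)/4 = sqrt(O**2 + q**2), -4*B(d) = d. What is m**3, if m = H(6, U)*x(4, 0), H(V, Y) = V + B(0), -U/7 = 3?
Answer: 13824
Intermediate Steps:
U = -21 (U = -7*3 = -21)
B(d) = -d/4
x(O, q) = -12 + 4*sqrt(O**2 + q**2)
H(V, Y) = V (H(V, Y) = V - 1/4*0 = V + 0 = V)
m = 24 (m = 6*(-12 + 4*sqrt(4**2 + 0**2)) = 6*(-12 + 4*sqrt(16 + 0)) = 6*(-12 + 4*sqrt(16)) = 6*(-12 + 4*4) = 6*(-12 + 16) = 6*4 = 24)
m**3 = 24**3 = 13824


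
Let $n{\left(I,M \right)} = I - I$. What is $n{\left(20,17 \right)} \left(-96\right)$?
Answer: $0$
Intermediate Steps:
$n{\left(I,M \right)} = 0$
$n{\left(20,17 \right)} \left(-96\right) = 0 \left(-96\right) = 0$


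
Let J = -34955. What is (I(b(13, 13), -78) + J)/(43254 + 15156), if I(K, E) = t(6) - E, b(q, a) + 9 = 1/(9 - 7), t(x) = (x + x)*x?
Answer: -6961/11682 ≈ -0.59587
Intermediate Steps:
t(x) = 2*x² (t(x) = (2*x)*x = 2*x²)
b(q, a) = -17/2 (b(q, a) = -9 + 1/(9 - 7) = -9 + 1/2 = -9 + ½ = -17/2)
I(K, E) = 72 - E (I(K, E) = 2*6² - E = 2*36 - E = 72 - E)
(I(b(13, 13), -78) + J)/(43254 + 15156) = ((72 - 1*(-78)) - 34955)/(43254 + 15156) = ((72 + 78) - 34955)/58410 = (150 - 34955)*(1/58410) = -34805*1/58410 = -6961/11682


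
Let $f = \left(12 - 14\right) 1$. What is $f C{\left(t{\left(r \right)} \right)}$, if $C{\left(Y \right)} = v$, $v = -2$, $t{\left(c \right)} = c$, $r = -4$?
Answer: $4$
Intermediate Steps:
$f = -2$ ($f = \left(-2\right) 1 = -2$)
$C{\left(Y \right)} = -2$
$f C{\left(t{\left(r \right)} \right)} = \left(-2\right) \left(-2\right) = 4$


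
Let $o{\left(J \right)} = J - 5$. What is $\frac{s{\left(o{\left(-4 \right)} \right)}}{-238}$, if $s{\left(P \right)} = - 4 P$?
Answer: $- \frac{18}{119} \approx -0.15126$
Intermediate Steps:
$o{\left(J \right)} = -5 + J$
$\frac{s{\left(o{\left(-4 \right)} \right)}}{-238} = \frac{\left(-4\right) \left(-5 - 4\right)}{-238} = \left(-4\right) \left(-9\right) \left(- \frac{1}{238}\right) = 36 \left(- \frac{1}{238}\right) = - \frac{18}{119}$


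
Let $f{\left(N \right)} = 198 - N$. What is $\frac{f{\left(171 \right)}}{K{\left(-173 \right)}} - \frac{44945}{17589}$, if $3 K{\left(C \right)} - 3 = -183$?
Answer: $- \frac{1057201}{351780} \approx -3.0053$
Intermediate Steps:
$K{\left(C \right)} = -60$ ($K{\left(C \right)} = 1 + \frac{1}{3} \left(-183\right) = 1 - 61 = -60$)
$\frac{f{\left(171 \right)}}{K{\left(-173 \right)}} - \frac{44945}{17589} = \frac{198 - 171}{-60} - \frac{44945}{17589} = \left(198 - 171\right) \left(- \frac{1}{60}\right) - \frac{44945}{17589} = 27 \left(- \frac{1}{60}\right) - \frac{44945}{17589} = - \frac{9}{20} - \frac{44945}{17589} = - \frac{1057201}{351780}$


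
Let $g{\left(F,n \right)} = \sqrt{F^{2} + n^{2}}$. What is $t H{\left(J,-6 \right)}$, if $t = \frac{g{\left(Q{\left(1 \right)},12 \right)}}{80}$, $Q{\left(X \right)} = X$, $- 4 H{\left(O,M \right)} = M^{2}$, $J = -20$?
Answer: $- \frac{9 \sqrt{145}}{80} \approx -1.3547$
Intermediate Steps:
$H{\left(O,M \right)} = - \frac{M^{2}}{4}$
$t = \frac{\sqrt{145}}{80}$ ($t = \frac{\sqrt{1^{2} + 12^{2}}}{80} = \sqrt{1 + 144} \cdot \frac{1}{80} = \sqrt{145} \cdot \frac{1}{80} = \frac{\sqrt{145}}{80} \approx 0.15052$)
$t H{\left(J,-6 \right)} = \frac{\sqrt{145}}{80} \left(- \frac{\left(-6\right)^{2}}{4}\right) = \frac{\sqrt{145}}{80} \left(\left(- \frac{1}{4}\right) 36\right) = \frac{\sqrt{145}}{80} \left(-9\right) = - \frac{9 \sqrt{145}}{80}$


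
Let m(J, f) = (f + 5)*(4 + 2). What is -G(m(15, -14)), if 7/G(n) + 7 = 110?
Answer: -7/103 ≈ -0.067961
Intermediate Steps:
m(J, f) = 30 + 6*f (m(J, f) = (5 + f)*6 = 30 + 6*f)
G(n) = 7/103 (G(n) = 7/(-7 + 110) = 7/103)
-G(m(15, -14)) = -1*7/103 = -7/103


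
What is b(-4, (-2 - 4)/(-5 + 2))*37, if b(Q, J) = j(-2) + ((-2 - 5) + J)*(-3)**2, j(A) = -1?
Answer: -1702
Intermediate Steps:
b(Q, J) = -64 + 9*J (b(Q, J) = -1 + ((-2 - 5) + J)*(-3)**2 = -1 + (-7 + J)*9 = -1 + (-63 + 9*J) = -64 + 9*J)
b(-4, (-2 - 4)/(-5 + 2))*37 = (-64 + 9*((-2 - 4)/(-5 + 2)))*37 = (-64 + 9*(-6/(-3)))*37 = (-64 + 9*(-6*(-1/3)))*37 = (-64 + 9*2)*37 = (-64 + 18)*37 = -46*37 = -1702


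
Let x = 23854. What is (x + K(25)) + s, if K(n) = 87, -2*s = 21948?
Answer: 12967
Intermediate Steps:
s = -10974 (s = -1/2*21948 = -10974)
(x + K(25)) + s = (23854 + 87) - 10974 = 23941 - 10974 = 12967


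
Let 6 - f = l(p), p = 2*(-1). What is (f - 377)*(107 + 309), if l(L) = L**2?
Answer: -156000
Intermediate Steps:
p = -2
f = 2 (f = 6 - 1*(-2)**2 = 6 - 1*4 = 6 - 4 = 2)
(f - 377)*(107 + 309) = (2 - 377)*(107 + 309) = -375*416 = -156000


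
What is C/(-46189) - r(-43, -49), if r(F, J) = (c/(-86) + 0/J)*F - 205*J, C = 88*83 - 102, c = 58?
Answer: -35793476/3553 ≈ -10074.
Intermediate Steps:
C = 7202 (C = 7304 - 102 = 7202)
r(F, J) = -205*J - 29*F/43 (r(F, J) = (58/(-86) + 0/J)*F - 205*J = (58*(-1/86) + 0)*F - 205*J = (-29/43 + 0)*F - 205*J = -29*F/43 - 205*J = -205*J - 29*F/43)
C/(-46189) - r(-43, -49) = 7202/(-46189) - (-205*(-49) - 29/43*(-43)) = 7202*(-1/46189) - (10045 + 29) = -554/3553 - 1*10074 = -554/3553 - 10074 = -35793476/3553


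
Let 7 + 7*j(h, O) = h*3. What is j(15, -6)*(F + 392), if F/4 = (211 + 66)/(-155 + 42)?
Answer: 1641144/791 ≈ 2074.8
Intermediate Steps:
j(h, O) = -1 + 3*h/7 (j(h, O) = -1 + (h*3)/7 = -1 + (3*h)/7 = -1 + 3*h/7)
F = -1108/113 (F = 4*((211 + 66)/(-155 + 42)) = 4*(277/(-113)) = 4*(277*(-1/113)) = 4*(-277/113) = -1108/113 ≈ -9.8053)
j(15, -6)*(F + 392) = (-1 + (3/7)*15)*(-1108/113 + 392) = (-1 + 45/7)*(43188/113) = (38/7)*(43188/113) = 1641144/791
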